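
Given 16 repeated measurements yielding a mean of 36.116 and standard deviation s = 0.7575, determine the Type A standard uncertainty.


The standard uncertainty for Type A evaluation is u = s / sqrt(n).
u = 0.7575 / sqrt(16)
u = 0.7575 / 4.0
u = 0.1894

0.1894


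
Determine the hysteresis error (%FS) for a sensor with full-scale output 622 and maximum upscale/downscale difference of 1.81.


Hysteresis = (max difference / full scale) * 100%.
H = (1.81 / 622) * 100
H = 0.291 %FS

0.291 %FS


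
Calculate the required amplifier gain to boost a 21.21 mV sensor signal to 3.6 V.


Gain = Vout / Vin (converting to same units).
G = 3.6 V / 21.21 mV
G = 3600.0 mV / 21.21 mV
G = 169.73

169.73


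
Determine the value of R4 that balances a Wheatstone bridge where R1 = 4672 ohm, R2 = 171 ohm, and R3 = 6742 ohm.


At balance: R1*R4 = R2*R3, so R4 = R2*R3/R1.
R4 = 171 * 6742 / 4672
R4 = 1152882 / 4672
R4 = 246.76 ohm

246.76 ohm


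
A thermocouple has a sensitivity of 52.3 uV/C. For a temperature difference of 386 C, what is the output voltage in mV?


The thermocouple output V = sensitivity * dT.
V = 52.3 uV/C * 386 C
V = 20187.8 uV
V = 20.188 mV

20.188 mV


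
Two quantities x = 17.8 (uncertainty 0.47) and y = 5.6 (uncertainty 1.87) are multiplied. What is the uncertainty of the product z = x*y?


For a product z = x*y, the relative uncertainty is:
uz/z = sqrt((ux/x)^2 + (uy/y)^2)
Relative uncertainties: ux/x = 0.47/17.8 = 0.026404
uy/y = 1.87/5.6 = 0.333929
z = 17.8 * 5.6 = 99.7
uz = 99.7 * sqrt(0.026404^2 + 0.333929^2) = 33.39

33.39


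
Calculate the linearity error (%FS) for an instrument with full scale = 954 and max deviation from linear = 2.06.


Linearity error = (max deviation / full scale) * 100%.
Linearity = (2.06 / 954) * 100
Linearity = 0.216 %FS

0.216 %FS


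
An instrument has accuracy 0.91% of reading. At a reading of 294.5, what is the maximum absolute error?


Absolute error = (accuracy% / 100) * reading.
Error = (0.91 / 100) * 294.5
Error = 0.0091 * 294.5
Error = 2.68

2.68


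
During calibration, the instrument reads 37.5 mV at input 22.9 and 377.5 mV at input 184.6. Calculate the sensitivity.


Sensitivity = (y2 - y1) / (x2 - x1).
S = (377.5 - 37.5) / (184.6 - 22.9)
S = 340.0 / 161.7
S = 2.1027 mV/unit

2.1027 mV/unit


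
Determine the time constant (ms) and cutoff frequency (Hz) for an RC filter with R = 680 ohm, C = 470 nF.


Time constant: tau = R * C.
tau = 680 * 4.70e-07 = 0.0003196 s
tau = 0.3196 ms
Cutoff frequency: fc = 1 / (2*pi*R*C).
fc = 1 / (2*pi*0.0003196) = 497.98 Hz

tau = 0.3196 ms, fc = 497.98 Hz


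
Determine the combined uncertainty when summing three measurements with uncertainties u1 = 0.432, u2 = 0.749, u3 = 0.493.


For a sum of independent quantities, uc = sqrt(u1^2 + u2^2 + u3^2).
uc = sqrt(0.432^2 + 0.749^2 + 0.493^2)
uc = sqrt(0.186624 + 0.561001 + 0.243049)
uc = 0.9953

0.9953


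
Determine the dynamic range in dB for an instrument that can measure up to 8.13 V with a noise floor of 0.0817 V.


Dynamic range = 20 * log10(Vmax / Vnoise).
DR = 20 * log10(8.13 / 0.0817)
DR = 20 * log10(99.51)
DR = 39.96 dB

39.96 dB


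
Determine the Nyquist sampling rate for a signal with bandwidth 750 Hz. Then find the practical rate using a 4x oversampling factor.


By Nyquist theorem, fs_min = 2 * fmax.
fs_min = 2 * 750 = 1500 Hz
Practical rate = 4 * fs_min = 4 * 1500 = 6000 Hz

fs_min = 1500 Hz, fs_practical = 6000 Hz


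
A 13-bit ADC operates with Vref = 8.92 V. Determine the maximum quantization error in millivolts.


The maximum quantization error is +/- LSB/2.
LSB = Vref / 2^n = 8.92 / 8192 = 0.00108887 V
Max error = LSB / 2 = 0.00108887 / 2 = 0.00054443 V
Max error = 0.5444 mV

0.5444 mV


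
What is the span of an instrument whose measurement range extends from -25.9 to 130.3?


Span = upper range - lower range.
Span = 130.3 - (-25.9)
Span = 156.2

156.2


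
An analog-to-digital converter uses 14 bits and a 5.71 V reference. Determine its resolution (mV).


The resolution (LSB) of an ADC is Vref / 2^n.
LSB = 5.71 / 2^14
LSB = 5.71 / 16384
LSB = 0.00034851 V = 0.34851074 mV

0.34851074 mV


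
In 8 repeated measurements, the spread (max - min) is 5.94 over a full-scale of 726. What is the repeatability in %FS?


Repeatability = (spread / full scale) * 100%.
R = (5.94 / 726) * 100
R = 0.818 %FS

0.818 %FS


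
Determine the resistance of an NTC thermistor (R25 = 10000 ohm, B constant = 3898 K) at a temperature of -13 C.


NTC thermistor equation: Rt = R25 * exp(B * (1/T - 1/T25)).
T in Kelvin: 260.15 K, T25 = 298.15 K
1/T - 1/T25 = 1/260.15 - 1/298.15 = 0.00048992
B * (1/T - 1/T25) = 3898 * 0.00048992 = 1.9097
Rt = 10000 * exp(1.9097) = 67511.1 ohm

67511.1 ohm


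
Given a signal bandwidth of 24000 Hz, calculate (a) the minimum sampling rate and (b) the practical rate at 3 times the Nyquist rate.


By Nyquist theorem, fs_min = 2 * fmax.
fs_min = 2 * 24000 = 48000 Hz
Practical rate = 3 * fs_min = 3 * 48000 = 144000 Hz

fs_min = 48000 Hz, fs_practical = 144000 Hz


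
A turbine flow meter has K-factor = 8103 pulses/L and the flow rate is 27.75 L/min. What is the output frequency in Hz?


Frequency = K * Q / 60 (converting L/min to L/s).
f = 8103 * 27.75 / 60
f = 224858.25 / 60
f = 3747.64 Hz

3747.64 Hz


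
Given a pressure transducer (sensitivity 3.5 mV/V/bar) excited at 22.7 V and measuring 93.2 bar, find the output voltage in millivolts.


Output = sensitivity * Vex * P.
Vout = 3.5 * 22.7 * 93.2
Vout = 79.45 * 93.2
Vout = 7404.74 mV

7404.74 mV


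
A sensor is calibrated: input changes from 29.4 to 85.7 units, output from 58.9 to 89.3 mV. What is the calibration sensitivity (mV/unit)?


Sensitivity = (y2 - y1) / (x2 - x1).
S = (89.3 - 58.9) / (85.7 - 29.4)
S = 30.4 / 56.3
S = 0.54 mV/unit

0.54 mV/unit


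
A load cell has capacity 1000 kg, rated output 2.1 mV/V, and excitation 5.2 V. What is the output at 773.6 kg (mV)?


Vout = rated_output * Vex * (load / capacity).
Vout = 2.1 * 5.2 * (773.6 / 1000)
Vout = 2.1 * 5.2 * 0.7736
Vout = 8.448 mV

8.448 mV


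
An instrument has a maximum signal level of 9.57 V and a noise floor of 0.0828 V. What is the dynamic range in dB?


Dynamic range = 20 * log10(Vmax / Vnoise).
DR = 20 * log10(9.57 / 0.0828)
DR = 20 * log10(115.58)
DR = 41.26 dB

41.26 dB


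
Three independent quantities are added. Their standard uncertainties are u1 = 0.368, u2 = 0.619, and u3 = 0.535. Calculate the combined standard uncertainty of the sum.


For a sum of independent quantities, uc = sqrt(u1^2 + u2^2 + u3^2).
uc = sqrt(0.368^2 + 0.619^2 + 0.535^2)
uc = sqrt(0.135424 + 0.383161 + 0.286225)
uc = 0.8971

0.8971


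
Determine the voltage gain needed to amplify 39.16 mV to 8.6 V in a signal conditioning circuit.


Gain = Vout / Vin (converting to same units).
G = 8.6 V / 39.16 mV
G = 8600.0 mV / 39.16 mV
G = 219.61

219.61


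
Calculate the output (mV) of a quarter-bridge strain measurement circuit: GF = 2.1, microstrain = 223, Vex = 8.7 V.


Quarter bridge output: Vout = (GF * epsilon * Vex) / 4.
Vout = (2.1 * 223e-6 * 8.7) / 4
Vout = 0.00407421 / 4 V
Vout = 0.00101855 V = 1.0186 mV

1.0186 mV


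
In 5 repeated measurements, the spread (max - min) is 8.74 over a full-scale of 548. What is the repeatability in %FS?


Repeatability = (spread / full scale) * 100%.
R = (8.74 / 548) * 100
R = 1.595 %FS

1.595 %FS


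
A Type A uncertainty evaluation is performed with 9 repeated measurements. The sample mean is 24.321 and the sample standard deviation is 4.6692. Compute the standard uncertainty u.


The standard uncertainty for Type A evaluation is u = s / sqrt(n).
u = 4.6692 / sqrt(9)
u = 4.6692 / 3.0
u = 1.5564

1.5564


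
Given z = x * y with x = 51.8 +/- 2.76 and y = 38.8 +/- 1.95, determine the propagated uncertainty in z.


For a product z = x*y, the relative uncertainty is:
uz/z = sqrt((ux/x)^2 + (uy/y)^2)
Relative uncertainties: ux/x = 2.76/51.8 = 0.053282
uy/y = 1.95/38.8 = 0.050258
z = 51.8 * 38.8 = 2009.8
uz = 2009.8 * sqrt(0.053282^2 + 0.050258^2) = 147.21

147.21


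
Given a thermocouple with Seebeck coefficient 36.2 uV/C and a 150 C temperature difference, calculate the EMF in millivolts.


The thermocouple output V = sensitivity * dT.
V = 36.2 uV/C * 150 C
V = 5430.0 uV
V = 5.43 mV

5.43 mV


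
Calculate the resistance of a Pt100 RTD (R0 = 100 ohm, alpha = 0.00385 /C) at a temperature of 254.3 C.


The RTD equation: Rt = R0 * (1 + alpha * T).
Rt = 100 * (1 + 0.00385 * 254.3)
Rt = 100 * (1 + 0.979055)
Rt = 100 * 1.979055
Rt = 197.906 ohm

197.906 ohm


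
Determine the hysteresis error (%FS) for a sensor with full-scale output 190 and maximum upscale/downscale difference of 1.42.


Hysteresis = (max difference / full scale) * 100%.
H = (1.42 / 190) * 100
H = 0.747 %FS

0.747 %FS


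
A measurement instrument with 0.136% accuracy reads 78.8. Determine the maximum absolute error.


Absolute error = (accuracy% / 100) * reading.
Error = (0.136 / 100) * 78.8
Error = 0.00136 * 78.8
Error = 0.1072

0.1072


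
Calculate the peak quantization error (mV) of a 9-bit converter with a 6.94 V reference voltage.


The maximum quantization error is +/- LSB/2.
LSB = Vref / 2^n = 6.94 / 512 = 0.01355469 V
Max error = LSB / 2 = 0.01355469 / 2 = 0.00677734 V
Max error = 6.7773 mV

6.7773 mV


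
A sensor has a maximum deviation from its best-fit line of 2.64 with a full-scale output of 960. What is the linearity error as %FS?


Linearity error = (max deviation / full scale) * 100%.
Linearity = (2.64 / 960) * 100
Linearity = 0.275 %FS

0.275 %FS


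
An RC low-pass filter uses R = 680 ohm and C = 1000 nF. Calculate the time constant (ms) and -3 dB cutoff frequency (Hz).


Time constant: tau = R * C.
tau = 680 * 1.00e-06 = 0.00068 s
tau = 0.68 ms
Cutoff frequency: fc = 1 / (2*pi*R*C).
fc = 1 / (2*pi*0.00068) = 234.05 Hz

tau = 0.68 ms, fc = 234.05 Hz


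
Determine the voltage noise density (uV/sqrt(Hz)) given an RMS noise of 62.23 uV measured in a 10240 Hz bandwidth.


Noise spectral density = Vrms / sqrt(BW).
NSD = 62.23 / sqrt(10240)
NSD = 62.23 / 101.1929
NSD = 0.615 uV/sqrt(Hz)

0.615 uV/sqrt(Hz)


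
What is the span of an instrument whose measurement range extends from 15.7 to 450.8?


Span = upper range - lower range.
Span = 450.8 - (15.7)
Span = 435.1

435.1


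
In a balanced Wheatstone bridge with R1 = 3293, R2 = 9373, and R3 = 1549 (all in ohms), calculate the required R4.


At balance: R1*R4 = R2*R3, so R4 = R2*R3/R1.
R4 = 9373 * 1549 / 3293
R4 = 14518777 / 3293
R4 = 4408.98 ohm

4408.98 ohm


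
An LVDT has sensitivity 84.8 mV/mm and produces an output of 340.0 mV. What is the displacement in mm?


Displacement = Vout / sensitivity.
d = 340.0 / 84.8
d = 4.009 mm

4.009 mm


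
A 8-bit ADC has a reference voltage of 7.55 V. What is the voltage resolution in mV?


The resolution (LSB) of an ADC is Vref / 2^n.
LSB = 7.55 / 2^8
LSB = 7.55 / 256
LSB = 0.02949219 V = 29.4921875 mV

29.4921875 mV


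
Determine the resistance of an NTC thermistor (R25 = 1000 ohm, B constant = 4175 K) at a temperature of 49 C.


NTC thermistor equation: Rt = R25 * exp(B * (1/T - 1/T25)).
T in Kelvin: 322.15 K, T25 = 298.15 K
1/T - 1/T25 = 1/322.15 - 1/298.15 = -0.00024987
B * (1/T - 1/T25) = 4175 * -0.00024987 = -1.0432
Rt = 1000 * exp(-1.0432) = 352.3 ohm

352.3 ohm


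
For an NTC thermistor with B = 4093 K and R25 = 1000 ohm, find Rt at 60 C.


NTC thermistor equation: Rt = R25 * exp(B * (1/T - 1/T25)).
T in Kelvin: 333.15 K, T25 = 298.15 K
1/T - 1/T25 = 1/333.15 - 1/298.15 = -0.00035237
B * (1/T - 1/T25) = 4093 * -0.00035237 = -1.4422
Rt = 1000 * exp(-1.4422) = 236.4 ohm

236.4 ohm


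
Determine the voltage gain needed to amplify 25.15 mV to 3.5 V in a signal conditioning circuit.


Gain = Vout / Vin (converting to same units).
G = 3.5 V / 25.15 mV
G = 3500.0 mV / 25.15 mV
G = 139.17

139.17


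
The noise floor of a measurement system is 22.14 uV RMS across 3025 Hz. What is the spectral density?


Noise spectral density = Vrms / sqrt(BW).
NSD = 22.14 / sqrt(3025)
NSD = 22.14 / 55.0
NSD = 0.4025 uV/sqrt(Hz)

0.4025 uV/sqrt(Hz)


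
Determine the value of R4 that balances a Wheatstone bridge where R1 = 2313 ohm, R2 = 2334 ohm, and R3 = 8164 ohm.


At balance: R1*R4 = R2*R3, so R4 = R2*R3/R1.
R4 = 2334 * 8164 / 2313
R4 = 19054776 / 2313
R4 = 8238.12 ohm

8238.12 ohm


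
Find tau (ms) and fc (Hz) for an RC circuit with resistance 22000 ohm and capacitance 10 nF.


Time constant: tau = R * C.
tau = 22000 * 1.00e-08 = 0.00022 s
tau = 0.22 ms
Cutoff frequency: fc = 1 / (2*pi*R*C).
fc = 1 / (2*pi*0.00022) = 723.43 Hz

tau = 0.22 ms, fc = 723.43 Hz


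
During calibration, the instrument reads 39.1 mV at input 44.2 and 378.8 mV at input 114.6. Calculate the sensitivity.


Sensitivity = (y2 - y1) / (x2 - x1).
S = (378.8 - 39.1) / (114.6 - 44.2)
S = 339.7 / 70.4
S = 4.8253 mV/unit

4.8253 mV/unit


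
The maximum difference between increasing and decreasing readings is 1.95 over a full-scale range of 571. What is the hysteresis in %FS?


Hysteresis = (max difference / full scale) * 100%.
H = (1.95 / 571) * 100
H = 0.342 %FS

0.342 %FS


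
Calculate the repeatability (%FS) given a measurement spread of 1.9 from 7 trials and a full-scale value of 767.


Repeatability = (spread / full scale) * 100%.
R = (1.9 / 767) * 100
R = 0.248 %FS

0.248 %FS


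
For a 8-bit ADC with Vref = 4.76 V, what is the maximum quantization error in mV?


The maximum quantization error is +/- LSB/2.
LSB = Vref / 2^n = 4.76 / 256 = 0.01859375 V
Max error = LSB / 2 = 0.01859375 / 2 = 0.00929687 V
Max error = 9.2969 mV

9.2969 mV


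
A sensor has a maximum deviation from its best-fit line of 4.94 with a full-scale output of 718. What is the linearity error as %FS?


Linearity error = (max deviation / full scale) * 100%.
Linearity = (4.94 / 718) * 100
Linearity = 0.688 %FS

0.688 %FS


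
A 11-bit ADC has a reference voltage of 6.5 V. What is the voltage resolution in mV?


The resolution (LSB) of an ADC is Vref / 2^n.
LSB = 6.5 / 2^11
LSB = 6.5 / 2048
LSB = 0.00317383 V = 3.17382812 mV

3.17382812 mV


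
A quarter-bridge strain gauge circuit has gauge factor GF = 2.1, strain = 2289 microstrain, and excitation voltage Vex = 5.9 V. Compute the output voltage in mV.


Quarter bridge output: Vout = (GF * epsilon * Vex) / 4.
Vout = (2.1 * 2289e-6 * 5.9) / 4
Vout = 0.02836071 / 4 V
Vout = 0.00709018 V = 7.0902 mV

7.0902 mV


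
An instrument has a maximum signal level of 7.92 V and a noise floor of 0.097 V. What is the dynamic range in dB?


Dynamic range = 20 * log10(Vmax / Vnoise).
DR = 20 * log10(7.92 / 0.097)
DR = 20 * log10(81.65)
DR = 38.24 dB

38.24 dB


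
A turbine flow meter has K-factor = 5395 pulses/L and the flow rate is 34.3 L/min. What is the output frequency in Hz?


Frequency = K * Q / 60 (converting L/min to L/s).
f = 5395 * 34.3 / 60
f = 185048.5 / 60
f = 3084.14 Hz

3084.14 Hz


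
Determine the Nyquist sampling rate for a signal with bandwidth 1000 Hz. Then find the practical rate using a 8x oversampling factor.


By Nyquist theorem, fs_min = 2 * fmax.
fs_min = 2 * 1000 = 2000 Hz
Practical rate = 8 * fs_min = 8 * 2000 = 16000 Hz

fs_min = 2000 Hz, fs_practical = 16000 Hz


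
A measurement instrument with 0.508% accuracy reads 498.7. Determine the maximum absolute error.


Absolute error = (accuracy% / 100) * reading.
Error = (0.508 / 100) * 498.7
Error = 0.00508 * 498.7
Error = 2.5334

2.5334


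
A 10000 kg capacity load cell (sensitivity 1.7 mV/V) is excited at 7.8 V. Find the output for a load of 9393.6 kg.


Vout = rated_output * Vex * (load / capacity).
Vout = 1.7 * 7.8 * (9393.6 / 10000)
Vout = 1.7 * 7.8 * 0.93936
Vout = 12.456 mV

12.456 mV


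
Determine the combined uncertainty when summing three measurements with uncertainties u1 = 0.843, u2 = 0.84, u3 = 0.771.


For a sum of independent quantities, uc = sqrt(u1^2 + u2^2 + u3^2).
uc = sqrt(0.843^2 + 0.84^2 + 0.771^2)
uc = sqrt(0.710649 + 0.7056 + 0.594441)
uc = 1.418

1.418


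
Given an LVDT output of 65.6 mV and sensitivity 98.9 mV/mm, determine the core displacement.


Displacement = Vout / sensitivity.
d = 65.6 / 98.9
d = 0.663 mm

0.663 mm


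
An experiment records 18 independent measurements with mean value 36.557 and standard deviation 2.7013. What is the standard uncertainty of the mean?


The standard uncertainty for Type A evaluation is u = s / sqrt(n).
u = 2.7013 / sqrt(18)
u = 2.7013 / 4.2426
u = 0.6367

0.6367


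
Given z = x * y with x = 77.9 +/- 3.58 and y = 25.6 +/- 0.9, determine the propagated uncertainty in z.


For a product z = x*y, the relative uncertainty is:
uz/z = sqrt((ux/x)^2 + (uy/y)^2)
Relative uncertainties: ux/x = 3.58/77.9 = 0.045956
uy/y = 0.9/25.6 = 0.035156
z = 77.9 * 25.6 = 1994.2
uz = 1994.2 * sqrt(0.045956^2 + 0.035156^2) = 115.39

115.39


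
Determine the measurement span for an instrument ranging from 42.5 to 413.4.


Span = upper range - lower range.
Span = 413.4 - (42.5)
Span = 370.9

370.9


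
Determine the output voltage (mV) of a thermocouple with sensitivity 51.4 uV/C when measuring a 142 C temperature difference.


The thermocouple output V = sensitivity * dT.
V = 51.4 uV/C * 142 C
V = 7298.8 uV
V = 7.299 mV

7.299 mV


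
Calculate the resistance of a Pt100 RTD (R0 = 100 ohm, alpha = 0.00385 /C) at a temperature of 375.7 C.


The RTD equation: Rt = R0 * (1 + alpha * T).
Rt = 100 * (1 + 0.00385 * 375.7)
Rt = 100 * (1 + 1.446445)
Rt = 100 * 2.446445
Rt = 244.644 ohm

244.644 ohm


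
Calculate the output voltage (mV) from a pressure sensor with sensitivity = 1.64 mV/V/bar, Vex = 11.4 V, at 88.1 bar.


Output = sensitivity * Vex * P.
Vout = 1.64 * 11.4 * 88.1
Vout = 18.696 * 88.1
Vout = 1647.12 mV

1647.12 mV


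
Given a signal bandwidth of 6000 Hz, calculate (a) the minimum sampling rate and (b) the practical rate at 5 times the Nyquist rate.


By Nyquist theorem, fs_min = 2 * fmax.
fs_min = 2 * 6000 = 12000 Hz
Practical rate = 5 * fs_min = 5 * 12000 = 60000 Hz

fs_min = 12000 Hz, fs_practical = 60000 Hz


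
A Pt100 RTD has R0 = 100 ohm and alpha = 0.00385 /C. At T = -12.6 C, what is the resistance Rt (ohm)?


The RTD equation: Rt = R0 * (1 + alpha * T).
Rt = 100 * (1 + 0.00385 * -12.6)
Rt = 100 * (1 + -0.04851)
Rt = 100 * 0.95149
Rt = 95.149 ohm

95.149 ohm


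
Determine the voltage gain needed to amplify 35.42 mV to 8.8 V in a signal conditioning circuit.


Gain = Vout / Vin (converting to same units).
G = 8.8 V / 35.42 mV
G = 8800.0 mV / 35.42 mV
G = 248.45

248.45


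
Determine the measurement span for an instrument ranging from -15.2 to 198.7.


Span = upper range - lower range.
Span = 198.7 - (-15.2)
Span = 213.9

213.9


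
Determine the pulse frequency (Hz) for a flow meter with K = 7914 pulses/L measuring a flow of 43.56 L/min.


Frequency = K * Q / 60 (converting L/min to L/s).
f = 7914 * 43.56 / 60
f = 344733.84 / 60
f = 5745.56 Hz

5745.56 Hz


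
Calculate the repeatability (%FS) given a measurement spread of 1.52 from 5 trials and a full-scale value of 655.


Repeatability = (spread / full scale) * 100%.
R = (1.52 / 655) * 100
R = 0.232 %FS

0.232 %FS


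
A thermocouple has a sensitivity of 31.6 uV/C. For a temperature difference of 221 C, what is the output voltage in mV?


The thermocouple output V = sensitivity * dT.
V = 31.6 uV/C * 221 C
V = 6983.6 uV
V = 6.984 mV

6.984 mV


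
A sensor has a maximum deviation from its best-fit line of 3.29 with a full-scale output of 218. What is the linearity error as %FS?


Linearity error = (max deviation / full scale) * 100%.
Linearity = (3.29 / 218) * 100
Linearity = 1.509 %FS

1.509 %FS


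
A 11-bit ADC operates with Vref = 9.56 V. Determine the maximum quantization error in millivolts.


The maximum quantization error is +/- LSB/2.
LSB = Vref / 2^n = 9.56 / 2048 = 0.00466797 V
Max error = LSB / 2 = 0.00466797 / 2 = 0.00233398 V
Max error = 2.334 mV

2.334 mV


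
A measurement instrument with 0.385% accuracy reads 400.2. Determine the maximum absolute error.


Absolute error = (accuracy% / 100) * reading.
Error = (0.385 / 100) * 400.2
Error = 0.00385 * 400.2
Error = 1.5408

1.5408


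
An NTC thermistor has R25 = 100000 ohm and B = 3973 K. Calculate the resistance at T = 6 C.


NTC thermistor equation: Rt = R25 * exp(B * (1/T - 1/T25)).
T in Kelvin: 279.15 K, T25 = 298.15 K
1/T - 1/T25 = 1/279.15 - 1/298.15 = 0.00022829
B * (1/T - 1/T25) = 3973 * 0.00022829 = 0.907
Rt = 100000 * exp(0.907) = 247684.2 ohm

247684.2 ohm


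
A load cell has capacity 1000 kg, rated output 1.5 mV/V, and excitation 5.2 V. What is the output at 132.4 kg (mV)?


Vout = rated_output * Vex * (load / capacity).
Vout = 1.5 * 5.2 * (132.4 / 1000)
Vout = 1.5 * 5.2 * 0.1324
Vout = 1.033 mV

1.033 mV


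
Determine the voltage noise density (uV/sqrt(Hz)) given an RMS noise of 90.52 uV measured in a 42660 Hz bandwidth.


Noise spectral density = Vrms / sqrt(BW).
NSD = 90.52 / sqrt(42660)
NSD = 90.52 / 206.543
NSD = 0.4383 uV/sqrt(Hz)

0.4383 uV/sqrt(Hz)


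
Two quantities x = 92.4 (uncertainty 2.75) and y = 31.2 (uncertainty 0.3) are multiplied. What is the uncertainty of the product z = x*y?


For a product z = x*y, the relative uncertainty is:
uz/z = sqrt((ux/x)^2 + (uy/y)^2)
Relative uncertainties: ux/x = 2.75/92.4 = 0.029762
uy/y = 0.3/31.2 = 0.009615
z = 92.4 * 31.2 = 2882.9
uz = 2882.9 * sqrt(0.029762^2 + 0.009615^2) = 90.167

90.167


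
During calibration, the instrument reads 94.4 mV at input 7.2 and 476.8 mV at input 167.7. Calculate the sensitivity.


Sensitivity = (y2 - y1) / (x2 - x1).
S = (476.8 - 94.4) / (167.7 - 7.2)
S = 382.4 / 160.5
S = 2.3826 mV/unit

2.3826 mV/unit


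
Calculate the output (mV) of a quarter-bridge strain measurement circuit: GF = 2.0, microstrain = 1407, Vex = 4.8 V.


Quarter bridge output: Vout = (GF * epsilon * Vex) / 4.
Vout = (2.0 * 1407e-6 * 4.8) / 4
Vout = 0.0135072 / 4 V
Vout = 0.0033768 V = 3.3768 mV

3.3768 mV


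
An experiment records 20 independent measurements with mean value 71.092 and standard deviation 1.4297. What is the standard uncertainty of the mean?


The standard uncertainty for Type A evaluation is u = s / sqrt(n).
u = 1.4297 / sqrt(20)
u = 1.4297 / 4.4721
u = 0.3197

0.3197


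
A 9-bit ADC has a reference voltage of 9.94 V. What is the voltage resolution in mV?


The resolution (LSB) of an ADC is Vref / 2^n.
LSB = 9.94 / 2^9
LSB = 9.94 / 512
LSB = 0.01941406 V = 19.4140625 mV

19.4140625 mV


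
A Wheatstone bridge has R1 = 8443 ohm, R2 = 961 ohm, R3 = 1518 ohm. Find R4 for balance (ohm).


At balance: R1*R4 = R2*R3, so R4 = R2*R3/R1.
R4 = 961 * 1518 / 8443
R4 = 1458798 / 8443
R4 = 172.78 ohm

172.78 ohm


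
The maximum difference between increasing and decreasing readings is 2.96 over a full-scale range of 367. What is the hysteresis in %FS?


Hysteresis = (max difference / full scale) * 100%.
H = (2.96 / 367) * 100
H = 0.807 %FS

0.807 %FS


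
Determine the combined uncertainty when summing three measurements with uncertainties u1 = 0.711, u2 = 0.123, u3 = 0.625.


For a sum of independent quantities, uc = sqrt(u1^2 + u2^2 + u3^2).
uc = sqrt(0.711^2 + 0.123^2 + 0.625^2)
uc = sqrt(0.505521 + 0.015129 + 0.390625)
uc = 0.9546

0.9546


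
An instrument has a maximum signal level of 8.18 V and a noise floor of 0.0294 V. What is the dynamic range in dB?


Dynamic range = 20 * log10(Vmax / Vnoise).
DR = 20 * log10(8.18 / 0.0294)
DR = 20 * log10(278.23)
DR = 48.89 dB

48.89 dB


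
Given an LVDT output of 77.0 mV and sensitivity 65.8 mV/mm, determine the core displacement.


Displacement = Vout / sensitivity.
d = 77.0 / 65.8
d = 1.17 mm

1.17 mm


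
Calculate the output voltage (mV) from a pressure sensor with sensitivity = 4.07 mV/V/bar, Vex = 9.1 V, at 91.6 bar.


Output = sensitivity * Vex * P.
Vout = 4.07 * 9.1 * 91.6
Vout = 37.037 * 91.6
Vout = 3392.59 mV

3392.59 mV


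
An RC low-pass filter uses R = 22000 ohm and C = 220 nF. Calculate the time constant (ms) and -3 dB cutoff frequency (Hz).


Time constant: tau = R * C.
tau = 22000 * 2.20e-07 = 0.00484 s
tau = 4.84 ms
Cutoff frequency: fc = 1 / (2*pi*R*C).
fc = 1 / (2*pi*0.00484) = 32.88 Hz

tau = 4.84 ms, fc = 32.88 Hz


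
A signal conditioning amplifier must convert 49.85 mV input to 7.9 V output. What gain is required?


Gain = Vout / Vin (converting to same units).
G = 7.9 V / 49.85 mV
G = 7900.0 mV / 49.85 mV
G = 158.48

158.48


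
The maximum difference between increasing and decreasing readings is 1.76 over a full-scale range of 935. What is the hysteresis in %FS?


Hysteresis = (max difference / full scale) * 100%.
H = (1.76 / 935) * 100
H = 0.188 %FS

0.188 %FS


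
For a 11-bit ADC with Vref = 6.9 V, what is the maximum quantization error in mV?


The maximum quantization error is +/- LSB/2.
LSB = Vref / 2^n = 6.9 / 2048 = 0.00336914 V
Max error = LSB / 2 = 0.00336914 / 2 = 0.00168457 V
Max error = 1.6846 mV

1.6846 mV


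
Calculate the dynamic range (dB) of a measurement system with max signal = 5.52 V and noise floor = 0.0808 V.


Dynamic range = 20 * log10(Vmax / Vnoise).
DR = 20 * log10(5.52 / 0.0808)
DR = 20 * log10(68.32)
DR = 36.69 dB

36.69 dB


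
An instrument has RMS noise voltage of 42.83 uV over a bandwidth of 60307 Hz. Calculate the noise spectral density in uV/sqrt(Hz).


Noise spectral density = Vrms / sqrt(BW).
NSD = 42.83 / sqrt(60307)
NSD = 42.83 / 245.5748
NSD = 0.1744 uV/sqrt(Hz)

0.1744 uV/sqrt(Hz)


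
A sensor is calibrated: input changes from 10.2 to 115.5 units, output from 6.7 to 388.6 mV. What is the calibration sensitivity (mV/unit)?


Sensitivity = (y2 - y1) / (x2 - x1).
S = (388.6 - 6.7) / (115.5 - 10.2)
S = 381.9 / 105.3
S = 3.6268 mV/unit

3.6268 mV/unit


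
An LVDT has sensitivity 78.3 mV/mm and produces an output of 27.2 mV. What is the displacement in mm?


Displacement = Vout / sensitivity.
d = 27.2 / 78.3
d = 0.347 mm

0.347 mm


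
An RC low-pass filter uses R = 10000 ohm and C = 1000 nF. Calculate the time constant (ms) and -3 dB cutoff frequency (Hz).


Time constant: tau = R * C.
tau = 10000 * 1.00e-06 = 0.01 s
tau = 10.0 ms
Cutoff frequency: fc = 1 / (2*pi*R*C).
fc = 1 / (2*pi*0.01) = 15.92 Hz

tau = 10.0 ms, fc = 15.92 Hz


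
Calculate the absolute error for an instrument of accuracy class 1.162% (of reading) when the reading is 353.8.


Absolute error = (accuracy% / 100) * reading.
Error = (1.162 / 100) * 353.8
Error = 0.01162 * 353.8
Error = 4.1112

4.1112


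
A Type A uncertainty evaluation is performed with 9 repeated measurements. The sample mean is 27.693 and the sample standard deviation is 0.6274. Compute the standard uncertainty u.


The standard uncertainty for Type A evaluation is u = s / sqrt(n).
u = 0.6274 / sqrt(9)
u = 0.6274 / 3.0
u = 0.2091

0.2091


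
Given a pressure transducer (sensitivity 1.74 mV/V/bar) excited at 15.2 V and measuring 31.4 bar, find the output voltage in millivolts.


Output = sensitivity * Vex * P.
Vout = 1.74 * 15.2 * 31.4
Vout = 26.448 * 31.4
Vout = 830.47 mV

830.47 mV


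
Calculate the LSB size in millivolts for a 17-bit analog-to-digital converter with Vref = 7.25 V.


The resolution (LSB) of an ADC is Vref / 2^n.
LSB = 7.25 / 2^17
LSB = 7.25 / 131072
LSB = 5.531e-05 V = 0.05531311 mV

0.05531311 mV


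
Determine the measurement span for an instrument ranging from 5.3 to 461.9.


Span = upper range - lower range.
Span = 461.9 - (5.3)
Span = 456.6

456.6


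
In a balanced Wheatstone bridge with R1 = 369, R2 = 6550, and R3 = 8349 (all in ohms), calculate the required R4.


At balance: R1*R4 = R2*R3, so R4 = R2*R3/R1.
R4 = 6550 * 8349 / 369
R4 = 54685950 / 369
R4 = 148200.41 ohm

148200.41 ohm


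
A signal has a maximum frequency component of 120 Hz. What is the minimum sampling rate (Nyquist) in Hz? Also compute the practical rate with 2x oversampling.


By Nyquist theorem, fs_min = 2 * fmax.
fs_min = 2 * 120 = 240 Hz
Practical rate = 2 * fs_min = 2 * 240 = 480 Hz

fs_min = 240 Hz, fs_practical = 480 Hz


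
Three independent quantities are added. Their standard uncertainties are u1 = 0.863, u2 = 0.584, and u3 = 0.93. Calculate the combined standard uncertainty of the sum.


For a sum of independent quantities, uc = sqrt(u1^2 + u2^2 + u3^2).
uc = sqrt(0.863^2 + 0.584^2 + 0.93^2)
uc = sqrt(0.744769 + 0.341056 + 0.8649)
uc = 1.3967

1.3967


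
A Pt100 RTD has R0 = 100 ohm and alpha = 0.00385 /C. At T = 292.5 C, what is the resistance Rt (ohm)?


The RTD equation: Rt = R0 * (1 + alpha * T).
Rt = 100 * (1 + 0.00385 * 292.5)
Rt = 100 * (1 + 1.126125)
Rt = 100 * 2.126125
Rt = 212.613 ohm

212.613 ohm


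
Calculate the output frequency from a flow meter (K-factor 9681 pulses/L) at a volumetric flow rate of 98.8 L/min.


Frequency = K * Q / 60 (converting L/min to L/s).
f = 9681 * 98.8 / 60
f = 956482.8 / 60
f = 15941.38 Hz

15941.38 Hz


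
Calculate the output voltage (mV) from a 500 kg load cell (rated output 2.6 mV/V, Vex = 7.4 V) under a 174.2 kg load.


Vout = rated_output * Vex * (load / capacity).
Vout = 2.6 * 7.4 * (174.2 / 500)
Vout = 2.6 * 7.4 * 0.3484
Vout = 6.703 mV

6.703 mV


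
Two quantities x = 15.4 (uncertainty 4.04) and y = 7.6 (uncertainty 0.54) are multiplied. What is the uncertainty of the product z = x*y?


For a product z = x*y, the relative uncertainty is:
uz/z = sqrt((ux/x)^2 + (uy/y)^2)
Relative uncertainties: ux/x = 4.04/15.4 = 0.262338
uy/y = 0.54/7.6 = 0.071053
z = 15.4 * 7.6 = 117.0
uz = 117.0 * sqrt(0.262338^2 + 0.071053^2) = 31.81

31.81


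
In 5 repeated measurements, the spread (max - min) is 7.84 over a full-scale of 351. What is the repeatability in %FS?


Repeatability = (spread / full scale) * 100%.
R = (7.84 / 351) * 100
R = 2.234 %FS

2.234 %FS


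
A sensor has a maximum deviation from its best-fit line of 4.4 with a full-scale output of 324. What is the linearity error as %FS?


Linearity error = (max deviation / full scale) * 100%.
Linearity = (4.4 / 324) * 100
Linearity = 1.358 %FS

1.358 %FS


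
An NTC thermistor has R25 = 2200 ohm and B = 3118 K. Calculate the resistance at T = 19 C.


NTC thermistor equation: Rt = R25 * exp(B * (1/T - 1/T25)).
T in Kelvin: 292.15 K, T25 = 298.15 K
1/T - 1/T25 = 1/292.15 - 1/298.15 = 6.888e-05
B * (1/T - 1/T25) = 3118 * 6.888e-05 = 0.2148
Rt = 2200 * exp(0.2148) = 2727.1 ohm

2727.1 ohm


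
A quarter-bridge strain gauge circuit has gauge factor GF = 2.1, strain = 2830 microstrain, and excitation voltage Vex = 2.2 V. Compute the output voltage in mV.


Quarter bridge output: Vout = (GF * epsilon * Vex) / 4.
Vout = (2.1 * 2830e-6 * 2.2) / 4
Vout = 0.0130746 / 4 V
Vout = 0.00326865 V = 3.2687 mV

3.2687 mV


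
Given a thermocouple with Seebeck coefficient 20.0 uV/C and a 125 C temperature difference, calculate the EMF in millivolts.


The thermocouple output V = sensitivity * dT.
V = 20.0 uV/C * 125 C
V = 2500.0 uV
V = 2.5 mV

2.5 mV


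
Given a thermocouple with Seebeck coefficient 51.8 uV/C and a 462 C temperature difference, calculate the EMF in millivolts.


The thermocouple output V = sensitivity * dT.
V = 51.8 uV/C * 462 C
V = 23931.6 uV
V = 23.932 mV

23.932 mV


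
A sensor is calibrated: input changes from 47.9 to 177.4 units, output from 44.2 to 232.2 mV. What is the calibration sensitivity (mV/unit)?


Sensitivity = (y2 - y1) / (x2 - x1).
S = (232.2 - 44.2) / (177.4 - 47.9)
S = 188.0 / 129.5
S = 1.4517 mV/unit

1.4517 mV/unit


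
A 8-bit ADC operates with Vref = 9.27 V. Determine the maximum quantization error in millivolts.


The maximum quantization error is +/- LSB/2.
LSB = Vref / 2^n = 9.27 / 256 = 0.03621094 V
Max error = LSB / 2 = 0.03621094 / 2 = 0.01810547 V
Max error = 18.1055 mV

18.1055 mV


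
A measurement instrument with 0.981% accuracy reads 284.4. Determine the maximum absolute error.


Absolute error = (accuracy% / 100) * reading.
Error = (0.981 / 100) * 284.4
Error = 0.00981 * 284.4
Error = 2.79

2.79


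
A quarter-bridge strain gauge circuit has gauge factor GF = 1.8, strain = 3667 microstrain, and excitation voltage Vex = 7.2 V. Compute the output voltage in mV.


Quarter bridge output: Vout = (GF * epsilon * Vex) / 4.
Vout = (1.8 * 3667e-6 * 7.2) / 4
Vout = 0.04752432 / 4 V
Vout = 0.01188108 V = 11.8811 mV

11.8811 mV


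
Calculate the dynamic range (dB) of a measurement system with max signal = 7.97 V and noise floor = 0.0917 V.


Dynamic range = 20 * log10(Vmax / Vnoise).
DR = 20 * log10(7.97 / 0.0917)
DR = 20 * log10(86.91)
DR = 38.78 dB

38.78 dB


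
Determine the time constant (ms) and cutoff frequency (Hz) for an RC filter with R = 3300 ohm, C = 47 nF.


Time constant: tau = R * C.
tau = 3300 * 4.70e-08 = 0.0001551 s
tau = 0.1551 ms
Cutoff frequency: fc = 1 / (2*pi*R*C).
fc = 1 / (2*pi*0.0001551) = 1026.14 Hz

tau = 0.1551 ms, fc = 1026.14 Hz


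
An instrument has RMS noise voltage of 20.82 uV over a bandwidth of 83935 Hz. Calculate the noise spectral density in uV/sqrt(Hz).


Noise spectral density = Vrms / sqrt(BW).
NSD = 20.82 / sqrt(83935)
NSD = 20.82 / 289.7154
NSD = 0.0719 uV/sqrt(Hz)

0.0719 uV/sqrt(Hz)


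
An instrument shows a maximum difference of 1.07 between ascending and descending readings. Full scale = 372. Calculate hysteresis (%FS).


Hysteresis = (max difference / full scale) * 100%.
H = (1.07 / 372) * 100
H = 0.288 %FS

0.288 %FS


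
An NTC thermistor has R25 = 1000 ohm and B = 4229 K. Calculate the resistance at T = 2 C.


NTC thermistor equation: Rt = R25 * exp(B * (1/T - 1/T25)).
T in Kelvin: 275.15 K, T25 = 298.15 K
1/T - 1/T25 = 1/275.15 - 1/298.15 = 0.00028036
B * (1/T - 1/T25) = 4229 * 0.00028036 = 1.1857
Rt = 1000 * exp(1.1857) = 3272.9 ohm

3272.9 ohm


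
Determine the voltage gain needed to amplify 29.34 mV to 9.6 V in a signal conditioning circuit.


Gain = Vout / Vin (converting to same units).
G = 9.6 V / 29.34 mV
G = 9600.0 mV / 29.34 mV
G = 327.2

327.2


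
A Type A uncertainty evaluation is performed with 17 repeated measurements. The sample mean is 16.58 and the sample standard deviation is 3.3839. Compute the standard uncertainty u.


The standard uncertainty for Type A evaluation is u = s / sqrt(n).
u = 3.3839 / sqrt(17)
u = 3.3839 / 4.1231
u = 0.8207

0.8207


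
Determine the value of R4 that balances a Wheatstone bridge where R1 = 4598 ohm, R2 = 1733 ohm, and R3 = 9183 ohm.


At balance: R1*R4 = R2*R3, so R4 = R2*R3/R1.
R4 = 1733 * 9183 / 4598
R4 = 15914139 / 4598
R4 = 3461.1 ohm

3461.1 ohm


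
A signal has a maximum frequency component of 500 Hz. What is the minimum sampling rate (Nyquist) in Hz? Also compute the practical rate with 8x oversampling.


By Nyquist theorem, fs_min = 2 * fmax.
fs_min = 2 * 500 = 1000 Hz
Practical rate = 8 * fs_min = 8 * 1000 = 8000 Hz

fs_min = 1000 Hz, fs_practical = 8000 Hz


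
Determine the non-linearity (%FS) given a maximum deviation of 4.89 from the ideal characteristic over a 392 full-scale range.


Linearity error = (max deviation / full scale) * 100%.
Linearity = (4.89 / 392) * 100
Linearity = 1.247 %FS

1.247 %FS


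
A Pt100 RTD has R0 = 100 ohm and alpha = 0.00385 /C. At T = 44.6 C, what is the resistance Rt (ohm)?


The RTD equation: Rt = R0 * (1 + alpha * T).
Rt = 100 * (1 + 0.00385 * 44.6)
Rt = 100 * (1 + 0.17171)
Rt = 100 * 1.17171
Rt = 117.171 ohm

117.171 ohm


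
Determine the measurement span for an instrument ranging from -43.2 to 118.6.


Span = upper range - lower range.
Span = 118.6 - (-43.2)
Span = 161.8

161.8


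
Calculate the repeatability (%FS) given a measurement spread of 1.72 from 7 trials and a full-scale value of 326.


Repeatability = (spread / full scale) * 100%.
R = (1.72 / 326) * 100
R = 0.528 %FS

0.528 %FS


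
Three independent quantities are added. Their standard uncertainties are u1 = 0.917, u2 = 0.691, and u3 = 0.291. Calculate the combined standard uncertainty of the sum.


For a sum of independent quantities, uc = sqrt(u1^2 + u2^2 + u3^2).
uc = sqrt(0.917^2 + 0.691^2 + 0.291^2)
uc = sqrt(0.840889 + 0.477481 + 0.084681)
uc = 1.1845

1.1845


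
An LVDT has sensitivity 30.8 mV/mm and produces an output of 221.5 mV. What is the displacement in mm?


Displacement = Vout / sensitivity.
d = 221.5 / 30.8
d = 7.192 mm

7.192 mm


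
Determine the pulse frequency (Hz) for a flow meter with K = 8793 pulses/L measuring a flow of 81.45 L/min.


Frequency = K * Q / 60 (converting L/min to L/s).
f = 8793 * 81.45 / 60
f = 716189.85 / 60
f = 11936.5 Hz

11936.5 Hz


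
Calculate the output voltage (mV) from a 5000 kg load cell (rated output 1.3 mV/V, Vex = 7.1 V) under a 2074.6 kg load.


Vout = rated_output * Vex * (load / capacity).
Vout = 1.3 * 7.1 * (2074.6 / 5000)
Vout = 1.3 * 7.1 * 0.41492
Vout = 3.83 mV

3.83 mV


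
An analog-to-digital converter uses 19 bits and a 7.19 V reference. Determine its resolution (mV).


The resolution (LSB) of an ADC is Vref / 2^n.
LSB = 7.19 / 2^19
LSB = 7.19 / 524288
LSB = 1.371e-05 V = 0.01371384 mV

0.01371384 mV


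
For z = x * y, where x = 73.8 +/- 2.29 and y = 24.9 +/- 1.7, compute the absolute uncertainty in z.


For a product z = x*y, the relative uncertainty is:
uz/z = sqrt((ux/x)^2 + (uy/y)^2)
Relative uncertainties: ux/x = 2.29/73.8 = 0.03103
uy/y = 1.7/24.9 = 0.068273
z = 73.8 * 24.9 = 1837.6
uz = 1837.6 * sqrt(0.03103^2 + 0.068273^2) = 137.81

137.81


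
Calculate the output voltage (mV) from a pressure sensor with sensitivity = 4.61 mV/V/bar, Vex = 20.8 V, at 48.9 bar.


Output = sensitivity * Vex * P.
Vout = 4.61 * 20.8 * 48.9
Vout = 95.888 * 48.9
Vout = 4688.92 mV

4688.92 mV


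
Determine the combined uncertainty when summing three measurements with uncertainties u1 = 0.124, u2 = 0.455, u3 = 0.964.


For a sum of independent quantities, uc = sqrt(u1^2 + u2^2 + u3^2).
uc = sqrt(0.124^2 + 0.455^2 + 0.964^2)
uc = sqrt(0.015376 + 0.207025 + 0.929296)
uc = 1.0732

1.0732


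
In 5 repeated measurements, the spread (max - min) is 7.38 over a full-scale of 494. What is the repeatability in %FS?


Repeatability = (spread / full scale) * 100%.
R = (7.38 / 494) * 100
R = 1.494 %FS

1.494 %FS


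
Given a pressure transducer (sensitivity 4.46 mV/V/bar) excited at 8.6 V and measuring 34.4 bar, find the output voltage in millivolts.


Output = sensitivity * Vex * P.
Vout = 4.46 * 8.6 * 34.4
Vout = 38.356 * 34.4
Vout = 1319.45 mV

1319.45 mV


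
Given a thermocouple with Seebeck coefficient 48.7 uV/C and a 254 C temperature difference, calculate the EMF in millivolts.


The thermocouple output V = sensitivity * dT.
V = 48.7 uV/C * 254 C
V = 12369.8 uV
V = 12.37 mV

12.37 mV


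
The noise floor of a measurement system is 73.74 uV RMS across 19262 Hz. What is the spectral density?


Noise spectral density = Vrms / sqrt(BW).
NSD = 73.74 / sqrt(19262)
NSD = 73.74 / 138.7876
NSD = 0.5313 uV/sqrt(Hz)

0.5313 uV/sqrt(Hz)


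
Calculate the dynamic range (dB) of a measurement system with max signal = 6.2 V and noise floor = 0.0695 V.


Dynamic range = 20 * log10(Vmax / Vnoise).
DR = 20 * log10(6.2 / 0.0695)
DR = 20 * log10(89.21)
DR = 39.01 dB

39.01 dB


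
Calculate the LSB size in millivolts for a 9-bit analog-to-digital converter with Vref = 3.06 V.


The resolution (LSB) of an ADC is Vref / 2^n.
LSB = 3.06 / 2^9
LSB = 3.06 / 512
LSB = 0.00597656 V = 5.9765625 mV

5.9765625 mV


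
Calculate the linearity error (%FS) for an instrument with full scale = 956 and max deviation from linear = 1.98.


Linearity error = (max deviation / full scale) * 100%.
Linearity = (1.98 / 956) * 100
Linearity = 0.207 %FS

0.207 %FS
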